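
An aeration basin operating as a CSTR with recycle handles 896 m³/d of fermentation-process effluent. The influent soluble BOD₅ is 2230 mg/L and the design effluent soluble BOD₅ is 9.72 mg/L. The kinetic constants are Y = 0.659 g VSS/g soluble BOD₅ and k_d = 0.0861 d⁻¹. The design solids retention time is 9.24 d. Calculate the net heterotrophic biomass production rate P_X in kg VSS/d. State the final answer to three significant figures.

Observed yield with endogenous decay: Y_obs = Y / (1 + k_d·θ_c) = 0.659 / (1 + 0.0861 × 9.24) = 0.659 / 1.796 = 0.3670 g VSS/g soluble BOD₅.
ΔS = 2230 − 9.72 = 2220 mg/L, so the substrate removal rate is 896 × 2220/1000 = 1989 kg soluble BOD₅/d.
Biomass produced: P_X = Y_obs·Q·ΔS = 0.3670 × 1989 ≈ 730.1 kg VSS/d.

P_X ≈ 730 kg VSS/d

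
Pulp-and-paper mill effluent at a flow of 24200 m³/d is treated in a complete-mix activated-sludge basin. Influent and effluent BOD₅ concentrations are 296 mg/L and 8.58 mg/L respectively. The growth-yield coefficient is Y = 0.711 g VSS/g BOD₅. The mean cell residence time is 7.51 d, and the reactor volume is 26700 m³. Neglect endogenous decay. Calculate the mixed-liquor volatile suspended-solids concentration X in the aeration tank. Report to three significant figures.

X ≈ 1390 mg/L

X = Y·Q·ΔS·θ_c / V = 0.711 × 24200 × (296 − 8.58) × 7.51 / 26700 = 1391 mg/L.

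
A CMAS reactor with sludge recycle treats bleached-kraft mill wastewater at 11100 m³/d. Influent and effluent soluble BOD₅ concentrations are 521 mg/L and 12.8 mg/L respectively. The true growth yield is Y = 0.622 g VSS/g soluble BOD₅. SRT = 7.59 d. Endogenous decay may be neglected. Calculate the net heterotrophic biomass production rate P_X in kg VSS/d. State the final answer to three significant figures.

P_X ≈ 3510 kg VSS/d

Since k_d ≈ 0, Y_obs = Y = 0.622 g VSS/g soluble BOD₅.
ΔS = 521 − 12.8 = 508.2 mg/L, so the substrate removal rate is 11100 × 508.2/1000 = 5641 kg soluble BOD₅/d.
So the net sludge growth is P_X = 0.6220 × 5641 = 3509 kg VSS/d.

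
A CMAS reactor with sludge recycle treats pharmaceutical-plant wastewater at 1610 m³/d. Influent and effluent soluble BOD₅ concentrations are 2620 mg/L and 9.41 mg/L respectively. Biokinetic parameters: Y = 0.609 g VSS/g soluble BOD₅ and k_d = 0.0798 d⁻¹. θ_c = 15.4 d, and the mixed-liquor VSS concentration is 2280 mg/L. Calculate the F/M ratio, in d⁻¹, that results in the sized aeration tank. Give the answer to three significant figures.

Steady-state biomass mass balance: V·X·(1 + k_d·θ_c) = Y·Q·(S₀ − S)·θ_c, so V = 0.609 × 1610 × (2620 − 9.41) × 15.4 / [2280 × (1 + 0.0798 × 15.4)] = 3.94×10^7 / 5082 = 7757 m³.
F/M = applied load / biomass = Q·S₀/(V·X) = 1610 × 2620 / (7757 × 2280) = 0.2385 d⁻¹.

F/M ≈ 0.239 d⁻¹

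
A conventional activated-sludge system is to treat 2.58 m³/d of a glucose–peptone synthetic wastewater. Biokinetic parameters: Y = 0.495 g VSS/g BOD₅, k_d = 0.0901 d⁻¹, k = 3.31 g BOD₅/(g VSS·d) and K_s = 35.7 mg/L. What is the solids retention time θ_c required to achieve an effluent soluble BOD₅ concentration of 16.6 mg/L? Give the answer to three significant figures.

From 1/θ_c = Y·k·S/(K_s + S) − k_d: Y·k·S/(K_s+S) = 0.495 × 3.31 × 16.6 / (35.7 + 16.6) = 0.5200 d⁻¹.
1/θ_c = 0.5200 − 0.0901 = 0.4299 d⁻¹, so θ_c = 2.326 d.

θ_c ≈ 2.33 d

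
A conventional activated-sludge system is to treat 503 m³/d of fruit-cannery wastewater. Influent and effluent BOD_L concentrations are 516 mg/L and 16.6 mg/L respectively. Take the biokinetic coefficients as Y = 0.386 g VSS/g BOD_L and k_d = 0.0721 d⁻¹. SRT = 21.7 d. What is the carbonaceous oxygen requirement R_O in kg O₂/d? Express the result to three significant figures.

Y_obs = Y / (1 + k_d θ_c) = 0.386 / (1 + 0.0721 × 21.7) = 0.386 / 2.565 = 0.1505.
Q·(S₀ − S) = 503 × (516 − 16.6) × 10⁻³ = 251.2 kg/d removed.
P_X = Y_obs·Q·(S₀ − S) = 0.1505 × 251.2 = 37.81 kg VSS/d.
R_O = Q·ΔS − 1.42 P_X = 251.2 − 53.69 = 197.5 kg O₂/d.

R_O ≈ 198 kg O₂/d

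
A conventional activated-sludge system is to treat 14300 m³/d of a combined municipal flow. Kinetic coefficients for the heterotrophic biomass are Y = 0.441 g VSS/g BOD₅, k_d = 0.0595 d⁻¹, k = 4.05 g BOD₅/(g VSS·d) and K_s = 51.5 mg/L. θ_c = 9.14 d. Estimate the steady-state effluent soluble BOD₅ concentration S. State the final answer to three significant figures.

S ≈ 5.38 mg/L

For a completely mixed reactor with recycle the Lawrence–McCarty relation gives S = K_s·(1 + k_d·θ_c) / [θ_c·(Y·k − k_d) − 1] = 51.5 × (1 + 0.0595 × 9.14) / [9.14 × (0.441 × 4.05 − 0.0595) − 1] = 79.51 / 14.78 = 5.379 mg/L.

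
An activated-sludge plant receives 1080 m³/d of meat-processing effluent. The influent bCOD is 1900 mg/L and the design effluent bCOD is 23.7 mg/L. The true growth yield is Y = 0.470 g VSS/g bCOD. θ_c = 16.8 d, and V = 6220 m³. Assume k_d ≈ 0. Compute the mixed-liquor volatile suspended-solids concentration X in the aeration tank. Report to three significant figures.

X ≈ 2570 mg/L

Without decay, X = Y Q (S₀−S) θ_c / V = 0.470 × 1080 × (1900 − 23.7) × 16.8 / 6220 = 2572 mg/L.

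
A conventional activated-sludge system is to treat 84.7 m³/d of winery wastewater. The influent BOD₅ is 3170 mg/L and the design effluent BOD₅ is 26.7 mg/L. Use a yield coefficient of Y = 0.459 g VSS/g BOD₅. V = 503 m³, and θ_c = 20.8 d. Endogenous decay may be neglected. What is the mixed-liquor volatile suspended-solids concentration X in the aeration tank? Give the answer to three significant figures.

X ≈ 5050 mg/L

Without decay, X = Y Q (S₀−S) θ_c / V = 0.459 × 84.7 × (3170 − 26.7) × 20.8 / 503 = 5053 mg/L.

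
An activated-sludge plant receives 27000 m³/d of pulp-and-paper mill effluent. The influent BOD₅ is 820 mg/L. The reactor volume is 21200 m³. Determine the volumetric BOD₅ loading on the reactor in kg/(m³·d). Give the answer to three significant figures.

L_v ≈ 1.04 kg BOD₅/(m³·d)

Applied BOD₅ load per unit volume = Q·S₀/V = (27000 × 820/1000)/21200 = 1.044 kg BOD₅·m⁻³·d⁻¹.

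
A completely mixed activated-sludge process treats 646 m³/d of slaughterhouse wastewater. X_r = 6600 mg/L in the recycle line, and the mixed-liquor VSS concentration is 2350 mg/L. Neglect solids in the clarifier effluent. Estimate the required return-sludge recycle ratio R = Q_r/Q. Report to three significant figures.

R ≈ 0.553

Solids balance on the clarifier gives (1+R)X = R·X_r, so R = X/(X_r − X) = 2350 / (6600 − 2350) = 0.5529.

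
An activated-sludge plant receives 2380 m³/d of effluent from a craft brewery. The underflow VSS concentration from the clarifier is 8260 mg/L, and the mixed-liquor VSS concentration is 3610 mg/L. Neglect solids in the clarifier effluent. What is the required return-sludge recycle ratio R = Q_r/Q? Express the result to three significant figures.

R ≈ 0.776

R = Q_r/Q = X/(X_r − X) = 3610 / (8260 − 3610) = 0.7763.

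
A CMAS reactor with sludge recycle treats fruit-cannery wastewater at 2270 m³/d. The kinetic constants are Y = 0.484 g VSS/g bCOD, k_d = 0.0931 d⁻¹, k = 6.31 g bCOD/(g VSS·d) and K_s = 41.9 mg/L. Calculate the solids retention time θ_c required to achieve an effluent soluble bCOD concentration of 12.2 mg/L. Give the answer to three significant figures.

θ_c ≈ 1.68 d

From 1/θ_c = Y·k·S/(K_s + S) − k_d: Y·k·S/(K_s+S) = 0.484 × 6.31 × 12.2 / (41.9 + 12.2) = 0.6887 d⁻¹.
θ_c = 1/(μ − k_d) = 1/(0.6887 − 0.0931) = 1/0.5956 = 1.679 d.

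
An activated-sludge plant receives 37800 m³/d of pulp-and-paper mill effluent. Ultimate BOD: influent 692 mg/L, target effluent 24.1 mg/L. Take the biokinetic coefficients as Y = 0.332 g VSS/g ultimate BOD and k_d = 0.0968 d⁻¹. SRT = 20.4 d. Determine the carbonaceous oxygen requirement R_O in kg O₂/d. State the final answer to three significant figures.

R_O ≈ 21200 kg O₂/d

Correct the yield for decay: Y_obs = Y/(1 + k_d θ_c) = 0.332 / (1 + 0.0968 × 20.4) = 0.332 / 2.975 = 0.1116.
Substrate removed = Q·(S₀ − S) = 37800 m³/d × (692 − 24.1) g/m³ = 2.52×10^7 g/d = 25247 kg/d.
Biomass synthesised: P_X = Y_obs × 25247 = 2818 kg VSS/d.
R_O = Q·ΔS − 1.42 P_X = 25247 − 4001 = 21245 kg O₂/d.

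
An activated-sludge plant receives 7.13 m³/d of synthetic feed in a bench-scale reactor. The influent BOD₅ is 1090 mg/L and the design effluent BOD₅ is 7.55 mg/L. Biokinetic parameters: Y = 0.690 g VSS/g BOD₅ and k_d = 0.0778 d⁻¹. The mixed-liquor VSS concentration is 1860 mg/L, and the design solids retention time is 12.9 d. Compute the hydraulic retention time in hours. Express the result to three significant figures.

τ ≈ 62.0 h

From the SRT design equation V = Y Q (S₀−S) θ_c / [X (1 + k_d θ_c)] = 0.690 × 7.13 × (1090 − 7.55) × 12.9 / [1860 × (1 + 0.0778 × 12.9)] = 6.87×10^4 / 3727 = 18.43 m³.
HRT = V/Q = 18.43 m³ / 7.13 m³·d⁻¹ = 2.585 d × 24 = 62.05 h.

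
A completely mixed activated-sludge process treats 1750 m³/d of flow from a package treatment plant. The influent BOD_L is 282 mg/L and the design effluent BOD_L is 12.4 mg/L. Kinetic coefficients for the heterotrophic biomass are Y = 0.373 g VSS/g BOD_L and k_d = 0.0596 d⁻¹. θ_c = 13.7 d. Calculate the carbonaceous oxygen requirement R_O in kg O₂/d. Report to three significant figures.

Correct the yield for decay: Y_obs = Y/(1 + k_d θ_c) = 0.373 / (1 + 0.0596 × 13.7) = 0.373 / 1.817 = 0.2053.
ΔS = 282 − 12.4 = 269.6 mg/L, so the substrate removal rate is 1750 × 269.6/1000 = 471.8 kg BOD_L/d.
Biomass synthesised: P_X = Y_obs × 471.8 = 96.88 kg VSS/d.
Carbonaceous O₂ demand = substrate oxidised − cell-mass equivalent = 471.8 − 1.42 × 96.88 = 334.2 kg O₂/d.

R_O ≈ 334 kg O₂/d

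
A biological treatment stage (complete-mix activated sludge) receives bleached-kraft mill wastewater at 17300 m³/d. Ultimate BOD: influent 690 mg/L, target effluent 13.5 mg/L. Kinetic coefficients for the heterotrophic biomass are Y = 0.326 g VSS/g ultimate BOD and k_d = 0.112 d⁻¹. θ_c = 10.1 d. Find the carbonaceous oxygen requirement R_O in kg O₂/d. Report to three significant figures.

Correct the yield for decay: Y_obs = Y/(1 + k_d θ_c) = 0.326 / (1 + 0.112 × 10.1) = 0.326 / 2.131 = 0.1530.
ΔS = 690 − 13.5 = 676.5 mg/L, so the substrate removal rate is 17300 × 676.5/1000 = 11703 kg ultimate BOD/d.
P_X = Y_obs·Q·(S₀ − S) = 0.1530 × 11703 = 1790 kg VSS/d.
R_O = Q·(S₀ − S) − 1.42·P_X = 11703 − 1.42 × 1790 = 9161 kg O₂/d.

R_O ≈ 9160 kg O₂/d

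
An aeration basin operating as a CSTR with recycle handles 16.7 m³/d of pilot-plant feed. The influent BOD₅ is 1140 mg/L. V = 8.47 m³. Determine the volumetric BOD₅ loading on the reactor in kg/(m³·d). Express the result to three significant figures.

L_v ≈ 2.25 kg BOD₅/(m³·d)

L_v = Q S₀ / V = 16.7 × 1140 × 10⁻³ / 8.470 = 2.248 kg/(m³·d).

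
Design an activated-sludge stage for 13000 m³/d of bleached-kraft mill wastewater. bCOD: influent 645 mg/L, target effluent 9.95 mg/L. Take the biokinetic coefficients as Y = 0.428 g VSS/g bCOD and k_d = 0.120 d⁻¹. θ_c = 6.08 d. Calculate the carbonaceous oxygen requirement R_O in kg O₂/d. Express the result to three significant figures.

R_O ≈ 5350 kg O₂/d

Y_obs = Y / (1 + k_d θ_c) = 0.428 / (1 + 0.120 × 6.08) = 0.428 / 1.730 = 0.2475.
Substrate removed = Q·(S₀ − S) = 13000 m³/d × (645 − 9.95) g/m³ = 8.26×10^6 g/d = 8256 kg/d.
Biomass synthesised: P_X = Y_obs × 8256 = 2043 kg VSS/d.
R_O = Q·ΔS − 1.42 P_X = 8256 − 2901 = 5355 kg O₂/d.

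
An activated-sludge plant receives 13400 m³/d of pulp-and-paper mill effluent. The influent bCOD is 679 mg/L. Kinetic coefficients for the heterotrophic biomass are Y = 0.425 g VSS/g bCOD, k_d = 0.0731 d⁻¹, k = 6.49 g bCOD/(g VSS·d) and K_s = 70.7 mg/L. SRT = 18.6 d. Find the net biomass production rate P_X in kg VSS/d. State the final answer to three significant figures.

For a completely mixed reactor with recycle the Lawrence–McCarty relation gives S = K_s·(1 + k_d·θ_c) / [θ_c·(Y·k − k_d) − 1] = 70.7 × (1 + 0.0731 × 18.6) / [18.6 × (0.425 × 6.49 − 0.0731) − 1] = 166.8 / 48.94 = 3.409 mg/L.
Correct the yield for decay: Y_obs = Y/(1 + k_d θ_c) = 0.425 / (1 + 0.0731 × 18.6) = 0.425 / 2.360 = 0.1801.
Q·(S₀ − S) = 13400 × (679 − 3.41) × 10⁻³ = 9053 kg/d removed.
P_X = Y_obs · Q(S₀ − S) = 0.1801 × 9053 = 1631 kg VSS/d.

P_X ≈ 1630 kg VSS/d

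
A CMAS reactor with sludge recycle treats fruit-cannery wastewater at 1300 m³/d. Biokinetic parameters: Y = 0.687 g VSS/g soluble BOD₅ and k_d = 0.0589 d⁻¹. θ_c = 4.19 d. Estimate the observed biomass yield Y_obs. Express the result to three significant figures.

The observed yield is Y_obs = Y/(1 + k_d·θ_c) = 0.687 / (1 + 0.0589 × 4.19) = 0.687 / 1.247 = 0.5510 g VSS per g soluble BOD₅ removed.

Y_obs ≈ 0.551 g VSS/g soluble BOD₅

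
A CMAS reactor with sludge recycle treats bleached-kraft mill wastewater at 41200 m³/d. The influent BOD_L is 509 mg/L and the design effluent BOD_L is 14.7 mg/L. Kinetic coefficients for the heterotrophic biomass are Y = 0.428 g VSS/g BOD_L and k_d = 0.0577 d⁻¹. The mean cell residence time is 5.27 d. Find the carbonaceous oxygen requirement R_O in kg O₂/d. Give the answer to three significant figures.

The observed yield is Y_obs = Y/(1 + k_d·θ_c) = 0.428 / (1 + 0.0577 × 5.27) = 0.428 / 1.304 = 0.3282 g VSS per g BOD_L removed.
Q·(S₀ − S) = 41200 × (509 − 14.7) × 10⁻³ = 20365 kg/d removed.
Biomass synthesised: P_X = Y_obs × 20365 = 6684 kg VSS/d.
R_O = Q·(S₀ − S) − 1.42·P_X = 20365 − 1.42 × 6684 = 10874 kg O₂/d.

R_O ≈ 10900 kg O₂/d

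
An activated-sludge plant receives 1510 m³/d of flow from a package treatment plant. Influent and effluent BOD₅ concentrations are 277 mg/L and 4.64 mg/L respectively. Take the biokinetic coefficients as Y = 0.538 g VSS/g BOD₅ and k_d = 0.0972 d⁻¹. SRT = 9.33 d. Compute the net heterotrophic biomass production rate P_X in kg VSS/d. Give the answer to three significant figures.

Observed yield with endogenous decay: Y_obs = Y / (1 + k_d·θ_c) = 0.538 / (1 + 0.0972 × 9.33) = 0.538 / 1.907 = 0.2821 g VSS/g BOD₅.
Q·(S₀ − S) = 1510 × (277 − 4.64) × 10⁻³ = 411.3 kg/d removed.
Net biomass production P_X = Y_obs × Q·(S₀ − S) = 0.2821 × 411.3 = 116.0 kg VSS/d.

P_X ≈ 116 kg VSS/d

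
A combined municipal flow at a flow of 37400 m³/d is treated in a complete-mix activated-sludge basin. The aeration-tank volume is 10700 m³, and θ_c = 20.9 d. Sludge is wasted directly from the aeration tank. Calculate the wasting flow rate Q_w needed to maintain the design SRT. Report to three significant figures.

For wasting at MLVSS concentration, Q_w = V/θ_c = 10700/20.9 = 512.0 m³/d.

Q_w ≈ 512 m³/d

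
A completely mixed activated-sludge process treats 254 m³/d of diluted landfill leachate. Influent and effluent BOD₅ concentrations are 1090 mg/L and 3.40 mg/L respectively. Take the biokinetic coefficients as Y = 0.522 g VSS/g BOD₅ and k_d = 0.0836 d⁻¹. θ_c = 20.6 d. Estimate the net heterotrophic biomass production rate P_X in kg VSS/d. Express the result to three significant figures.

P_X ≈ 52.9 kg VSS/d

Observed yield with endogenous decay: Y_obs = Y / (1 + k_d·θ_c) = 0.522 / (1 + 0.0836 × 20.6) = 0.522 / 2.722 = 0.1918 g VSS/g BOD₅.
Q·(S₀ − S) = 254 × (1090 − 3.40) × 10⁻³ = 276.0 kg/d removed.
Biomass produced: P_X = Y_obs·Q·ΔS = 0.1918 × 276.0 ≈ 52.92 kg VSS/d.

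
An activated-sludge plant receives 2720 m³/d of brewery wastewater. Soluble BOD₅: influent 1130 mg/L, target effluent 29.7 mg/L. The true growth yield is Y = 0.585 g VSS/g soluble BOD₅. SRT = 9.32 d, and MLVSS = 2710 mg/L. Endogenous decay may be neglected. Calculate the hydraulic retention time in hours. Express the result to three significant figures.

V·X = Y·Q·ΔS·θ_c gives V = 0.585 × 2720 × (1130 − 29.7) × 9.32 / 2710 = 6021 m³.
HRT = V/Q = 6021 m³ / 2720 m³·d⁻¹ = 2.214 d × 24 = 53.13 h.

τ ≈ 53.1 h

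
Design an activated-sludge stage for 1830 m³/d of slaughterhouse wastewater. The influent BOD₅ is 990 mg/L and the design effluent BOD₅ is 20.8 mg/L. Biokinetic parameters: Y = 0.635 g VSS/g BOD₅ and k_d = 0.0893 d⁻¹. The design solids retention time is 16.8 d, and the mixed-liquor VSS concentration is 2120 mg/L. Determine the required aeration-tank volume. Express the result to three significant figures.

V ≈ 3570 m³

Steady-state biomass mass balance: V·X·(1 + k_d·θ_c) = Y·Q·(S₀ − S)·θ_c, so V = 0.635 × 1830 × (990 − 20.8) × 16.8 / [2120 × (1 + 0.0893 × 16.8)] = 1.89×10^7 / 5301 = 3570 m³.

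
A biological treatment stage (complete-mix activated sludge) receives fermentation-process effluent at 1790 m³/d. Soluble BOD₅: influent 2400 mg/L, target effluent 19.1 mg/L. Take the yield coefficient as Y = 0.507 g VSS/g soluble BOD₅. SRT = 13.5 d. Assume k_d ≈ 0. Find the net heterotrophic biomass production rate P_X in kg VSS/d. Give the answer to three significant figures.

Since k_d ≈ 0, Y_obs = Y = 0.507 g VSS/g soluble BOD₅.
Mass of soluble BOD₅ removed per day: Q(S₀ − S) = 1790 × 2381 g/m³ = 4262 kg/d.
P_X = Y_obs · Q(S₀ − S) = 0.5070 × 4262 = 2161 kg VSS/d.

P_X ≈ 2160 kg VSS/d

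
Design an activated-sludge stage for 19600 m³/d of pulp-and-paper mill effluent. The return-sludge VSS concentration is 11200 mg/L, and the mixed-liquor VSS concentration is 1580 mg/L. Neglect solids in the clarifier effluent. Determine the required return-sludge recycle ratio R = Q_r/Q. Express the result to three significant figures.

Solids balance on the clarifier gives (1+R)X = R·X_r, so R = X/(X_r − X) = 1580 / (11200 − 1580) = 0.1642.

R ≈ 0.164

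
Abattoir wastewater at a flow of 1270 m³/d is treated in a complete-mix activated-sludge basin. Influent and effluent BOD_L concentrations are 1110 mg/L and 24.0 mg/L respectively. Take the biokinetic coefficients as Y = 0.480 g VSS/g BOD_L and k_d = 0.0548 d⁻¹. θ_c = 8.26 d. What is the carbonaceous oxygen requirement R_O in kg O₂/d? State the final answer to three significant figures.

R_O ≈ 732 kg O₂/d

The observed yield is Y_obs = Y/(1 + k_d·θ_c) = 0.480 / (1 + 0.0548 × 8.26) = 0.480 / 1.453 = 0.3304 g VSS per g BOD_L removed.
Substrate removed = Q·(S₀ − S) = 1270 m³/d × (1110 − 24.0) g/m³ = 1.38×10^6 g/d = 1379 kg/d.
P_X = Y_obs·Q·(S₀ − S) = 0.3304 × 1379 = 455.7 kg VSS/d.
Carbonaceous O₂ demand = substrate oxidised − cell-mass equivalent = 1379 − 1.42 × 455.7 = 732.1 kg O₂/d.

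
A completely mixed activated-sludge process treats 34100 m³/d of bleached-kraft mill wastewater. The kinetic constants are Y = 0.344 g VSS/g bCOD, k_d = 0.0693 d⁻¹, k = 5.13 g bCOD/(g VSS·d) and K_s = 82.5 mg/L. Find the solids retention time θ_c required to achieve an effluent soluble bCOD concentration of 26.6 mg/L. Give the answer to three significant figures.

θ_c ≈ 2.77 d

From 1/θ_c = Y·k·S/(K_s + S) − k_d: Y·k·S/(K_s+S) = 0.344 × 5.13 × 26.6 / (82.5 + 26.6) = 0.4303 d⁻¹.
1/θ_c = 0.4303 − 0.0693 = 0.3610 d⁻¹, so θ_c = 2.770 d.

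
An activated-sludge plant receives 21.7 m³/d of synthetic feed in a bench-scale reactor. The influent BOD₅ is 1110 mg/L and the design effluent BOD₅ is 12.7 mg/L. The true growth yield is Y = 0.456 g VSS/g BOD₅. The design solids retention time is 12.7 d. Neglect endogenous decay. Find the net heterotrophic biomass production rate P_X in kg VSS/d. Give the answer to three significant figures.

P_X ≈ 10.9 kg VSS/d

No decay correction is needed, so Y_obs = Y = 0.456.
ΔS = 1110 − 12.7 = 1097 mg/L, so the substrate removal rate is 21.7 × 1097/1000 = 23.81 kg BOD₅/d.
Net biomass production P_X = Y_obs × Q·(S₀ − S) = 0.4560 × 23.81 = 10.86 kg VSS/d.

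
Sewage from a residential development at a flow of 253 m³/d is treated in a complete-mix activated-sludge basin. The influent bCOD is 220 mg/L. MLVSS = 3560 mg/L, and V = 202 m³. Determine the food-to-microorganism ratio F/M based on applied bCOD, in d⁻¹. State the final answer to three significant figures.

F/M = Q·S₀ / (V·X) = 253 × 220 / (202.0 × 3560) = 0.07740 g bCOD·(g VSS·d)⁻¹.

F/M ≈ 0.0774 d⁻¹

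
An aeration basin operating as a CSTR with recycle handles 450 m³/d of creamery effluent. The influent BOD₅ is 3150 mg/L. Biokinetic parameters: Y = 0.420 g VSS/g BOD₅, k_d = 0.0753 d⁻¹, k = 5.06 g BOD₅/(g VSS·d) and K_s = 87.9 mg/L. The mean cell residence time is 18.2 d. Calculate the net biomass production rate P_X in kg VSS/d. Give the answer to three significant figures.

For a completely mixed reactor with recycle the Lawrence–McCarty relation gives S = K_s·(1 + k_d·θ_c) / [θ_c·(Y·k − k_d) − 1] = 87.9 × (1 + 0.0753 × 18.2) / [18.2 × (0.420 × 5.06 − 0.0753) − 1] = 208.4 / 36.31 = 5.739 mg/L.
Y_obs = Y / (1 + k_d θ_c) = 0.420 / (1 + 0.0753 × 18.2) = 0.420 / 2.370 = 0.1772.
Substrate removed = Q·(S₀ − S) = 450 m³/d × (3150 − 5.74) g/m³ = 1.41×10^6 g/d = 1415 kg/d.
So the net sludge growth is P_X = 0.1772 × 1415 = 250.7 kg VSS/d.

P_X ≈ 251 kg VSS/d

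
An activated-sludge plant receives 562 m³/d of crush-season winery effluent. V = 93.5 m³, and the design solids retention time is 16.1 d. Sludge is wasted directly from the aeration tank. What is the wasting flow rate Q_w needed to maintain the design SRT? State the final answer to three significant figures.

Q_w ≈ 5.81 m³/d

For wasting at MLVSS concentration, Q_w = V/θ_c = 93.50/16.1 = 5.807 m³/d.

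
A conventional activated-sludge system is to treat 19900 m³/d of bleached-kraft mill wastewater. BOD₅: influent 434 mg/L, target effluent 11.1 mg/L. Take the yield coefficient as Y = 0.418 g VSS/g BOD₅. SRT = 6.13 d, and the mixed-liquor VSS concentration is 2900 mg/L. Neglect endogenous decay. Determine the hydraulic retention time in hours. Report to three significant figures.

V·X = Y·Q·ΔS·θ_c gives V = 0.418 × 19900 × (434 − 11.1) × 6.13 / 2900 = 7436 m³.
HRT = V/Q = 7436 m³ / 19900 m³·d⁻¹ = 0.3737 d × 24 = 8.968 h.

τ ≈ 8.97 h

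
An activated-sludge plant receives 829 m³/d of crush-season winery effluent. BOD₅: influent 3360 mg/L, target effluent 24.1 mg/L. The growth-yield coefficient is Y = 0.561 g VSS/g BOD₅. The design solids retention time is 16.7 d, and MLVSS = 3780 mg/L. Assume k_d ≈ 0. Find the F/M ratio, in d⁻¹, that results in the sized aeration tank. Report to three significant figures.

F/M ≈ 0.108 d⁻¹

With k_d = 0 the design equation reduces to V = Y Q (S₀−S) θ_c / X = 0.561 × 829 × (3360 − 24.1) × 16.7 / 3780 = 6854 m³.
Food-to-microorganism ratio F/M = Q S₀ / (V X) = 829 × 3360 / (6854 × 3780) = 0.1075 d⁻¹.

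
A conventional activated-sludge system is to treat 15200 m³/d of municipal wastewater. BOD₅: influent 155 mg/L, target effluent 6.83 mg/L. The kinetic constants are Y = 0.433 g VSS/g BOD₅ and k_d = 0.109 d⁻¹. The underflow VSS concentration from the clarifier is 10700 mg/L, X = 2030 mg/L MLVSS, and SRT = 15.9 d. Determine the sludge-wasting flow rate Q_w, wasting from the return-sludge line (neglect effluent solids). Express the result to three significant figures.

From the SRT design equation V = Y Q (S₀−S) θ_c / [X (1 + k_d θ_c)] = 0.433 × 15200 × (155 − 6.83) × 15.9 / [2030 × (1 + 0.109 × 15.9)] = 1.55×10^7 / 5548 = 2795 m³.
Wasting from the return line (neglecting effluent solids): Q_w = V·X / (θ_c·X_r) = 2795 × 2030 / (15.9 × 10700) = 33.35 m³/d.

Q_w ≈ 33.3 m³/d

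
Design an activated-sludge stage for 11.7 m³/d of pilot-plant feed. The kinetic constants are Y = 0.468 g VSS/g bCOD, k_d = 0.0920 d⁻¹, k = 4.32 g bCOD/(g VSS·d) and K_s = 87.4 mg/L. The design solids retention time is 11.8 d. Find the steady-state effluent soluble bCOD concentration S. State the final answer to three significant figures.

For a completely mixed reactor with recycle the Lawrence–McCarty relation gives S = K_s·(1 + k_d·θ_c) / [θ_c·(Y·k − k_d) − 1] = 87.4 × (1 + 0.0920 × 11.8) / [11.8 × (0.468 × 4.32 − 0.0920) − 1] = 182.3 / 21.77 = 8.373 mg/L.

S ≈ 8.37 mg/L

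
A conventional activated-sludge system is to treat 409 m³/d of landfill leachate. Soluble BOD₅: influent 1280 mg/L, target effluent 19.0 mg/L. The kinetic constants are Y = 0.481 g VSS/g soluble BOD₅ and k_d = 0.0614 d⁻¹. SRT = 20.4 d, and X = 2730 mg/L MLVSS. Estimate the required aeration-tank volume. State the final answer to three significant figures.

V ≈ 823 m³

Steady-state biomass mass balance: V·X·(1 + k_d·θ_c) = Y·Q·(S₀ − S)·θ_c, so V = 0.481 × 409 × (1280 − 19.0) × 20.4 / [2730 × (1 + 0.0614 × 20.4)] = 5.06×10^6 / 6149 = 823.0 m³.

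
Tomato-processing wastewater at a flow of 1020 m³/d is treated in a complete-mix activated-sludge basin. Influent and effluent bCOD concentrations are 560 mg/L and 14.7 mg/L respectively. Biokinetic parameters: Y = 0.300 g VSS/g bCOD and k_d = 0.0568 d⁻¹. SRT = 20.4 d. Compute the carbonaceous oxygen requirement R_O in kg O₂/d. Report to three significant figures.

The observed yield is Y_obs = Y/(1 + k_d·θ_c) = 0.300 / (1 + 0.0568 × 20.4) = 0.300 / 2.159 = 0.1390 g VSS per g bCOD removed.
Substrate removed = Q·(S₀ − S) = 1020 m³/d × (560 − 14.7) g/m³ = 5.56×10^5 g/d = 556.2 kg/d.
Net sludge production P_X = 0.1390 × 556.2 = 77.30 kg VSS/d.
R_O = Q·ΔS − 1.42 P_X = 556.2 − 109.8 = 446.4 kg O₂/d.

R_O ≈ 446 kg O₂/d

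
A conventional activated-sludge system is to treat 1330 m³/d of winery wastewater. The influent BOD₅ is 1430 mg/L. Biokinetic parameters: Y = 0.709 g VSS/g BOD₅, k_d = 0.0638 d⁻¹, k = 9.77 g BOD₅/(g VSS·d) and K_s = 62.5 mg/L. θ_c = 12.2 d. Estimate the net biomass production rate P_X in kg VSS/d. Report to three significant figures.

P_X ≈ 758 kg VSS/d

For a completely mixed reactor with recycle the Lawrence–McCarty relation gives S = K_s·(1 + k_d·θ_c) / [θ_c·(Y·k − k_d) − 1] = 62.5 × (1 + 0.0638 × 12.2) / [12.2 × (0.709 × 9.77 − 0.0638) − 1] = 111.1 / 82.73 = 1.343 mg/L.
Y_obs = Y / (1 + k_d θ_c) = 0.709 / (1 + 0.0638 × 12.2) = 0.709 / 1.778 = 0.3987.
Mass of BOD₅ removed per day: Q(S₀ − S) = 1330 × 1429 g/m³ = 1900 kg/d.
So the net sludge growth is P_X = 0.3987 × 1900 = 757.5 kg VSS/d.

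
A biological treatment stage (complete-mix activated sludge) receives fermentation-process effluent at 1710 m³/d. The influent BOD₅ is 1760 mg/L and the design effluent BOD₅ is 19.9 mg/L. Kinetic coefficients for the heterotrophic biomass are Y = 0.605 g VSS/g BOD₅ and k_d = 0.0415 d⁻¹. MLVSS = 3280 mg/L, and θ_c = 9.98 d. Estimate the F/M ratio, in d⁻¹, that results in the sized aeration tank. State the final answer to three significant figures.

F/M ≈ 0.237 d⁻¹

Rearranging the biomass balance for a CMAS with decay, V = Y·Q·ΔS·θ_c / [X·(1+k_d θ_c)] = 0.605 × 1710 × (1760 − 19.9) × 9.98 / [3280 × (1 + 0.0415 × 9.98)] = 1.8×10^7 / 4638 = 3873 m³.
F/M = applied load / biomass = Q·S₀/(V·X) = 1710 × 1760 / (3873 × 3280) = 0.2369 d⁻¹.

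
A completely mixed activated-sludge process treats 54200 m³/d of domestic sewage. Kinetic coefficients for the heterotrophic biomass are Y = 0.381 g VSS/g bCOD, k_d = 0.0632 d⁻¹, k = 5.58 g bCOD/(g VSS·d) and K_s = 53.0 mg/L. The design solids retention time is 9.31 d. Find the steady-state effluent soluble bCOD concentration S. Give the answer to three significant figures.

S ≈ 4.62 mg/L

For a completely mixed reactor with recycle the Lawrence–McCarty relation gives S = K_s·(1 + k_d·θ_c) / [θ_c·(Y·k − k_d) − 1] = 53.0 × (1 + 0.0632 × 9.31) / [9.31 × (0.381 × 5.58 − 0.0632) − 1] = 84.18 / 18.20 = 4.624 mg/L.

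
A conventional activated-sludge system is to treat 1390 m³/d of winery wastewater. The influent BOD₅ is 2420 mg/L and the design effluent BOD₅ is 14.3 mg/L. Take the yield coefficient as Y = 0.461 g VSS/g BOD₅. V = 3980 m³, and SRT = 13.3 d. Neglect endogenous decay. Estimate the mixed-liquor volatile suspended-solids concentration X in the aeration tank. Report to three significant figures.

Without decay, X = Y Q (S₀−S) θ_c / V = 0.461 × 1390 × (2420 − 14.3) × 13.3 / 3980 = 5151 mg/L.

X ≈ 5150 mg/L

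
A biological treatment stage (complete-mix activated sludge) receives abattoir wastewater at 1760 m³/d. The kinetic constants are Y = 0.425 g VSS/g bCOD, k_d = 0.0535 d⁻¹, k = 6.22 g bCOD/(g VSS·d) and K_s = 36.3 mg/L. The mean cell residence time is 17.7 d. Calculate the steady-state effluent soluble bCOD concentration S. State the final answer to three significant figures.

S ≈ 1.58 mg/L

Effluent substrate depends only on kinetics and SRT: S = K_s(1 + k_d θ_c) / [θ_c(Yk − k_d) − 1] = 36.3 × (1 + 0.0535 × 17.7) / [17.7 × (0.425 × 6.22 − 0.0535) − 1] = 70.67 / 44.84 = 1.576 mg/L.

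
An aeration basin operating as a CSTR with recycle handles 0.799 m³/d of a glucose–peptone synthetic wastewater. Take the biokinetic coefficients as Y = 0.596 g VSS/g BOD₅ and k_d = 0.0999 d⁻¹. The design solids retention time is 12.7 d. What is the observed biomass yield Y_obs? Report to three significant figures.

Observed yield with endogenous decay: Y_obs = Y / (1 + k_d·θ_c) = 0.596 / (1 + 0.0999 × 12.7) = 0.596 / 2.269 = 0.2627 g VSS/g BOD₅.

Y_obs ≈ 0.263 g VSS/g BOD₅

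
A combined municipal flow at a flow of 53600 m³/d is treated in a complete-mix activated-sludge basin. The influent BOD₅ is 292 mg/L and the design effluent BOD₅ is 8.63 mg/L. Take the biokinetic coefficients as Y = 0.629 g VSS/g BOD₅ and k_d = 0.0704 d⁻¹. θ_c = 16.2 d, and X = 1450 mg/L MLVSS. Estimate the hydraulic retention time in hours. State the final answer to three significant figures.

Rearranging the biomass balance for a CMAS with decay, V = Y·Q·ΔS·θ_c / [X·(1+k_d θ_c)] = 0.629 × 53600 × (292 − 8.63) × 16.2 / [1450 × (1 + 0.0704 × 16.2)] = 1.55×10^8 / 3104 = 49866 m³.
HRT = V/Q = 49866 m³ / 53600 m³·d⁻¹ = 0.9303 d × 24 = 22.33 h.

τ ≈ 22.3 h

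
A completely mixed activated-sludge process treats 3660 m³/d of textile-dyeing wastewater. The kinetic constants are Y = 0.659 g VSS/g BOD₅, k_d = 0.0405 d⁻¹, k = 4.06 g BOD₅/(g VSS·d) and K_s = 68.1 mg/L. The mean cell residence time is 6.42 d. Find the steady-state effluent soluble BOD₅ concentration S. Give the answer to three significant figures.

S ≈ 5.39 mg/L

For a completely mixed reactor with recycle the Lawrence–McCarty relation gives S = K_s·(1 + k_d·θ_c) / [θ_c·(Y·k − k_d) − 1] = 68.1 × (1 + 0.0405 × 6.42) / [6.42 × (0.659 × 4.06 − 0.0405) − 1] = 85.81 / 15.92 = 5.391 mg/L.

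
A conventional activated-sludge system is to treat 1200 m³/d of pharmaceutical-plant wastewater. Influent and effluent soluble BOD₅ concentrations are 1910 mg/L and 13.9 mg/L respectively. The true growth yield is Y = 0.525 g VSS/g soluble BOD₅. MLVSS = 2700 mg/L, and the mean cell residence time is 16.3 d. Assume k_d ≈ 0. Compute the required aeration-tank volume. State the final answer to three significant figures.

V ≈ 7210 m³

Biomass mass balance (decay neglected): V·X = Y·Q·(S₀ − S)·θ_c, so V = 0.525 × 1200 × (1910 − 13.9) × 16.3 / 2700 = 7212 m³.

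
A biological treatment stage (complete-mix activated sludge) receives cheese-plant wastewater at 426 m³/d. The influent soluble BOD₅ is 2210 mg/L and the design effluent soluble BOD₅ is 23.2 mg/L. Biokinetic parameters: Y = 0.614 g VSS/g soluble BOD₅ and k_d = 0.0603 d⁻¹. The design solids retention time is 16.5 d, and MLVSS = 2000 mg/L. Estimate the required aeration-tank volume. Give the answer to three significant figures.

Rearranging the biomass balance for a CMAS with decay, V = Y·Q·ΔS·θ_c / [X·(1+k_d θ_c)] = 0.614 × 426 × (2210 − 23.2) × 16.5 / [2000 × (1 + 0.0603 × 16.5)] = 9.44×10^6 / 3990 = 2365 m³.

V ≈ 2370 m³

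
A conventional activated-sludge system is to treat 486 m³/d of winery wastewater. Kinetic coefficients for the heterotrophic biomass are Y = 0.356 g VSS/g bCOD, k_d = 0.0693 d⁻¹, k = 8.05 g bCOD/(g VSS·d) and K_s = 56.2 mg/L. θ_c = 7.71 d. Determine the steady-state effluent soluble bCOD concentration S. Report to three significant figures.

S ≈ 4.19 mg/L

From the Monod/SRT balance for a CMAS, S = K_s·(1+k_d θ_c)/[θ_c·(Y k − k_d) − 1] = 56.2 × (1 + 0.0693 × 7.71) / [7.71 × (0.356 × 8.05 − 0.0693) − 1] = 86.23 / 20.56 = 4.194 mg/L.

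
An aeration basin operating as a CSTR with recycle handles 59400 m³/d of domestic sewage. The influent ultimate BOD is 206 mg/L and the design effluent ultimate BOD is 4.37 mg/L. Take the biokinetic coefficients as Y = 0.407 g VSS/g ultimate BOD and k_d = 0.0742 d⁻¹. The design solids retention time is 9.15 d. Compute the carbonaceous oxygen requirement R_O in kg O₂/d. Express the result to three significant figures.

Observed yield with endogenous decay: Y_obs = Y / (1 + k_d·θ_c) = 0.407 / (1 + 0.0742 × 9.15) = 0.407 / 1.679 = 0.2424 g VSS/g ultimate BOD.
Q·(S₀ − S) = 59400 × (206 − 4.37) × 10⁻³ = 11977 kg/d removed.
P_X = Y_obs·Q·(S₀ − S) = 0.2424 × 11977 = 2903 kg VSS/d.
R_O = Q·(S₀ − S) − 1.42·P_X = 11977 − 1.42 × 2903 = 7854 kg O₂/d.

R_O ≈ 7850 kg O₂/d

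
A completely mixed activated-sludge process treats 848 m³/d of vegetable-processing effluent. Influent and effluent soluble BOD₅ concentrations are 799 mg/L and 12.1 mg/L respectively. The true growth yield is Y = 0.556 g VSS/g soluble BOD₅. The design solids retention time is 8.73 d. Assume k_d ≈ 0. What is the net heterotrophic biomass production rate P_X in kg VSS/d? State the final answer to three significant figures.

P_X ≈ 371 kg VSS/d

With endogenous decay neglected, the observed yield equals the true yield: Y_obs = Y = 0.556 g VSS/g soluble BOD₅.
ΔS = 799 − 12.1 = 786.9 mg/L, so the substrate removal rate is 848 × 786.9/1000 = 667.3 kg soluble BOD₅/d.
Net biomass production P_X = Y_obs × Q·(S₀ − S) = 0.5560 × 667.3 = 371.0 kg VSS/d.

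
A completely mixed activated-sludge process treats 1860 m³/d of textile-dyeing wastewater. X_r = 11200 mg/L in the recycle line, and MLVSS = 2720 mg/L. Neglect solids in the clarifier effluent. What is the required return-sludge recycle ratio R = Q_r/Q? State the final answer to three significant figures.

R ≈ 0.321

Solids balance on the clarifier gives (1+R)X = R·X_r, so R = X/(X_r − X) = 2720 / (11200 − 2720) = 0.3208.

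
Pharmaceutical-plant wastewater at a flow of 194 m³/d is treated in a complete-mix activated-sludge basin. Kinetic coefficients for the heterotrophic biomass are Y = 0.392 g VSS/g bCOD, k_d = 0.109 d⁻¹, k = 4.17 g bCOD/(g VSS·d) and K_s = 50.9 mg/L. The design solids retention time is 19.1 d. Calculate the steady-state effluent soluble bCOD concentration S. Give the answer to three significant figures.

S ≈ 5.57 mg/L

Effluent substrate depends only on kinetics and SRT: S = K_s(1 + k_d θ_c) / [θ_c(Yk − k_d) − 1] = 50.9 × (1 + 0.109 × 19.1) / [19.1 × (0.392 × 4.17 − 0.109) − 1] = 156.9 / 28.14 = 5.575 mg/L.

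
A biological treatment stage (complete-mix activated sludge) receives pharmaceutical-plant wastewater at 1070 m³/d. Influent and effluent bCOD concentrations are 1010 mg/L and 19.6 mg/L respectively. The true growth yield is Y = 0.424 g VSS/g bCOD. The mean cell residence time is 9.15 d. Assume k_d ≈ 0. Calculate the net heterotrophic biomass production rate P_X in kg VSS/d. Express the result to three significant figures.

With endogenous decay neglected, the observed yield equals the true yield: Y_obs = Y = 0.424 g VSS/g bCOD.
Q·(S₀ − S) = 1070 × (1010 − 19.6) × 10⁻³ = 1060 kg/d removed.
Net biomass production P_X = Y_obs × Q·(S₀ − S) = 0.4240 × 1060 = 449.3 kg VSS/d.

P_X ≈ 449 kg VSS/d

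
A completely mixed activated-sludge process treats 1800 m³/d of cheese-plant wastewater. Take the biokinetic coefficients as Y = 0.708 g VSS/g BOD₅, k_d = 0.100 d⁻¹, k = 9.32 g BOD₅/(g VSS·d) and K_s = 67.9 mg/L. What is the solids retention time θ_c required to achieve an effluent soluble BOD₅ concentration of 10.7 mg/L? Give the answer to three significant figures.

θ_c ≈ 1.25 d

At the target effluent, Y k S/(K_s+S) = 0.708×9.32×10.7/78.60 = 0.8983 d⁻¹.
1/θ_c = 0.8983 − 0.100 = 0.7983 d⁻¹, so θ_c = 1.253 d.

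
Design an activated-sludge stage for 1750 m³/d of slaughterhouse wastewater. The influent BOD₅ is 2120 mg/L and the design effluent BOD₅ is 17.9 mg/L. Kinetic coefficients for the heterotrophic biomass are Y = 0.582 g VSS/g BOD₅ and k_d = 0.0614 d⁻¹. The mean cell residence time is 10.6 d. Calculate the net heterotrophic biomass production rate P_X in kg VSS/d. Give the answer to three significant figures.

P_X ≈ 1300 kg VSS/d

Correct the yield for decay: Y_obs = Y/(1 + k_d θ_c) = 0.582 / (1 + 0.0614 × 10.6) = 0.582 / 1.651 = 0.3525.
Substrate removed = Q·(S₀ − S) = 1750 m³/d × (2120 − 17.9) g/m³ = 3.68×10^6 g/d = 3679 kg/d.
Net biomass production P_X = Y_obs × Q·(S₀ − S) = 0.3525 × 3679 = 1297 kg VSS/d.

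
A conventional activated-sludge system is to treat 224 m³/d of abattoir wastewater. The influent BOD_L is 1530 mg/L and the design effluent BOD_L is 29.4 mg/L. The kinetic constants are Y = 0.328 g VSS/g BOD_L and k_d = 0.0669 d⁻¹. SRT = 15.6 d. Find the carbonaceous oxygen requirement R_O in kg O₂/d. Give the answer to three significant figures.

R_O ≈ 260 kg O₂/d

Observed yield with endogenous decay: Y_obs = Y / (1 + k_d·θ_c) = 0.328 / (1 + 0.0669 × 15.6) = 0.328 / 2.044 = 0.1605 g VSS/g BOD_L.
ΔS = 1530 − 29.4 = 1501 mg/L, so the substrate removal rate is 224 × 1501/1000 = 336.1 kg BOD_L/d.
Net sludge production P_X = 0.1605 × 336.1 = 53.95 kg VSS/d.
R_O = Q·ΔS − 1.42 P_X = 336.1 − 76.61 = 259.5 kg O₂/d.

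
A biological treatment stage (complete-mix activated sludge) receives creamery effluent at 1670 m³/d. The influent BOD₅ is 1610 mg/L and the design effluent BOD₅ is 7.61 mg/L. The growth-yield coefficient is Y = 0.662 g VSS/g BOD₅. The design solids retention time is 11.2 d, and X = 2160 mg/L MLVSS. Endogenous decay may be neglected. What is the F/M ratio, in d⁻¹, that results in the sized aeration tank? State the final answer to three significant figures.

F/M ≈ 0.136 d⁻¹

Biomass mass balance (decay neglected): V·X = Y·Q·(S₀ − S)·θ_c, so V = 0.662 × 1670 × (1610 − 7.61) × 11.2 / 2160 = 9186 m³.
F/M = applied load / biomass = Q·S₀/(V·X) = 1670 × 1610 / (9186 × 2160) = 0.1355 d⁻¹.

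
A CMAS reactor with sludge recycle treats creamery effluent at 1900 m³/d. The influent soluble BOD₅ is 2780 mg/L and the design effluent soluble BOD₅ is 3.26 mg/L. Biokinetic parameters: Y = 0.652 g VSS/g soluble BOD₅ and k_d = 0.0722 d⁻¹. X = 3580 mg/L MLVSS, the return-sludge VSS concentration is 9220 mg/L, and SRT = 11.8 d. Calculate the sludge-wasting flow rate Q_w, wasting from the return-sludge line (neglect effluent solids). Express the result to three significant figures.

Steady-state biomass mass balance: V·X·(1 + k_d·θ_c) = Y·Q·(S₀ − S)·θ_c, so V = 0.652 × 1900 × (2780 − 3.26) × 11.8 / [3580 × (1 + 0.0722 × 11.8)] = 4.06×10^7 / 6630 = 6122 m³.
θ_c = V·X/(Q_w·X_r) when wasting from the recycle, so Q_w = V·X/(θ_c·X_r) = 6122 × 3580 / (11.8 × 9220) = 201.5 m³/d.

Q_w ≈ 201 m³/d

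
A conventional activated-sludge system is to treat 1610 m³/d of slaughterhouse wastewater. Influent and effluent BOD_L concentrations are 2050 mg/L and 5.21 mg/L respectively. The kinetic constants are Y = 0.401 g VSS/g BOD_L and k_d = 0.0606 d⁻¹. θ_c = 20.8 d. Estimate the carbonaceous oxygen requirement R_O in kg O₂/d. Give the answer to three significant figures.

The observed yield is Y_obs = Y/(1 + k_d·θ_c) = 0.401 / (1 + 0.0606 × 20.8) = 0.401 / 2.260 = 0.1774 g VSS per g BOD_L removed.
Substrate removed = Q·(S₀ − S) = 1610 m³/d × (2050 − 5.21) g/m³ = 3.29×10^6 g/d = 3292 kg/d.
Net sludge production P_X = 0.1774 × 3292 = 584.0 kg VSS/d.
R_O = Q·(S₀ − S) − 1.42·P_X = 3292 − 1.42 × 584.0 = 2463 kg O₂/d.

R_O ≈ 2460 kg O₂/d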